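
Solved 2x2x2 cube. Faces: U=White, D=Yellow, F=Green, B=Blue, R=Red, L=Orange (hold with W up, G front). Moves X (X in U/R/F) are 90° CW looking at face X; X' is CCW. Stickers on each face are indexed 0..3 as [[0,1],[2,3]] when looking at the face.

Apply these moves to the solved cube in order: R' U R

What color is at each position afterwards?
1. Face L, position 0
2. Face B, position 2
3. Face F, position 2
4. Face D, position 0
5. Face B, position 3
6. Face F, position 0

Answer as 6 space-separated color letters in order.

After move 1 (R'): R=RRRR U=WBWB F=GWGW D=YGYG B=YBYB
After move 2 (U): U=WWBB F=RRGW R=YBRR B=OOYB L=GWOO
After move 3 (R): R=RYRB U=WRBW F=RGGG D=YYYO B=BOWB
Query 1: L[0] = G
Query 2: B[2] = W
Query 3: F[2] = G
Query 4: D[0] = Y
Query 5: B[3] = B
Query 6: F[0] = R

Answer: G W G Y B R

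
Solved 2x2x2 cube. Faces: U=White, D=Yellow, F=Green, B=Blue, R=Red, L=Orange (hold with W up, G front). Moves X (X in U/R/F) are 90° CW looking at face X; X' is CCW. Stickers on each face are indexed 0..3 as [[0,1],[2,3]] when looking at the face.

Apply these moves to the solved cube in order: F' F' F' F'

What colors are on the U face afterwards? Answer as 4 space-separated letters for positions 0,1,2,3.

Answer: W W W W

Derivation:
After move 1 (F'): F=GGGG U=WWRR R=YRYR D=OOYY L=OWOW
After move 2 (F'): F=GGGG U=WWYY R=OROR D=WWYY L=OROR
After move 3 (F'): F=GGGG U=WWOO R=WRWR D=RRYY L=OYOY
After move 4 (F'): F=GGGG U=WWWW R=RRRR D=YYYY L=OOOO
Query: U face = WWWW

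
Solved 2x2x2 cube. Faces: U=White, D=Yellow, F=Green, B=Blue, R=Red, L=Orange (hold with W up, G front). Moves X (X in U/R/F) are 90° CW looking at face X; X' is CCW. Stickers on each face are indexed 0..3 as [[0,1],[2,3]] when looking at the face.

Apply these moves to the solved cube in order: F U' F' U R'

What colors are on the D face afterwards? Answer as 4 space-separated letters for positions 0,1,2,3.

Answer: B G Y G

Derivation:
After move 1 (F): F=GGGG U=WWOO R=WRWR D=RRYY L=OYOY
After move 2 (U'): U=WOWO F=OYGG R=GGWR B=WRBB L=BBOY
After move 3 (F'): F=YGOG U=WOGW R=RGRR D=BYYY L=BOOW
After move 4 (U): U=GWWO F=RGOG R=WRRR B=BOBB L=YGOW
After move 5 (R'): R=RRWR U=GBWB F=RWOO D=BGYG B=YOYB
Query: D face = BGYG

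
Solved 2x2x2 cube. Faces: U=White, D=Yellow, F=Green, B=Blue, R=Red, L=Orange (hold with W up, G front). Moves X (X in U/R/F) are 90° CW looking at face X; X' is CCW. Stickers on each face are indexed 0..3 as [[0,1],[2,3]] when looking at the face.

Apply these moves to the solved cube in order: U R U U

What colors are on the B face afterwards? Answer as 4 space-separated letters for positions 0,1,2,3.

After move 1 (U): U=WWWW F=RRGG R=BBRR B=OOBB L=GGOO
After move 2 (R): R=RBRB U=WRWG F=RYGY D=YBYO B=WOWB
After move 3 (U): U=WWGR F=RBGY R=WORB B=GGWB L=RYOO
After move 4 (U): U=GWRW F=WOGY R=GGRB B=RYWB L=RBOO
Query: B face = RYWB

Answer: R Y W B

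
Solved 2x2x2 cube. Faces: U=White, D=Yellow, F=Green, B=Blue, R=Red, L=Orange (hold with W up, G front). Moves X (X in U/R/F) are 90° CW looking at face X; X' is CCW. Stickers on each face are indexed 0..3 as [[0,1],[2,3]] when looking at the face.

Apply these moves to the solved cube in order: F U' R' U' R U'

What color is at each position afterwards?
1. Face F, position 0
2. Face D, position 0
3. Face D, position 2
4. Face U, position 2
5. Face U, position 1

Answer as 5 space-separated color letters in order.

After move 1 (F): F=GGGG U=WWOO R=WRWR D=RRYY L=OYOY
After move 2 (U'): U=WOWO F=OYGG R=GGWR B=WRBB L=BBOY
After move 3 (R'): R=GRGW U=WBWW F=OOGO D=RYYG B=YRRB
After move 4 (U'): U=BWWW F=BBGO R=OOGW B=GRRB L=YROY
After move 5 (R): R=GOWO U=BBWO F=BYGG D=RRYG B=WRWB
After move 6 (U'): U=BOBW F=YRGG R=BYWO B=GOWB L=WROY
Query 1: F[0] = Y
Query 2: D[0] = R
Query 3: D[2] = Y
Query 4: U[2] = B
Query 5: U[1] = O

Answer: Y R Y B O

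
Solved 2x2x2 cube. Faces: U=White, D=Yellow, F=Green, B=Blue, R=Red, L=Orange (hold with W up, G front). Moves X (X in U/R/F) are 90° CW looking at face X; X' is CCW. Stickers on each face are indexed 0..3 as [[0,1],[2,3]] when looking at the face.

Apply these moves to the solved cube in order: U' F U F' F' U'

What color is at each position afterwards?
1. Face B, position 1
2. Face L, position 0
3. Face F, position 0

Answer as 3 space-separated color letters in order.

Answer: R B G

Derivation:
After move 1 (U'): U=WWWW F=OOGG R=GGRR B=RRBB L=BBOO
After move 2 (F): F=GOGO U=WWOB R=WGWR D=RGYY L=BYOY
After move 3 (U): U=OWBW F=WGGO R=RRWR B=BYBB L=GOOY
After move 4 (F'): F=GOWG U=OWRW R=GRRR D=OYYY L=GWOB
After move 5 (F'): F=OGGW U=OWGR R=YROR D=WBYY L=GWOR
After move 6 (U'): U=WROG F=GWGW R=OGOR B=YRBB L=BYOR
Query 1: B[1] = R
Query 2: L[0] = B
Query 3: F[0] = G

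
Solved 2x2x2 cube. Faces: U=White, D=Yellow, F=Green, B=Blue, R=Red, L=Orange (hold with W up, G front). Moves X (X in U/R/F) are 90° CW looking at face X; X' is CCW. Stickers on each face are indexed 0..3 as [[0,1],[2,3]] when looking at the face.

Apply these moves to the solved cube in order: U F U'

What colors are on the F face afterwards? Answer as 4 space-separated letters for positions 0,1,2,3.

Answer: G Y G R

Derivation:
After move 1 (U): U=WWWW F=RRGG R=BBRR B=OOBB L=GGOO
After move 2 (F): F=GRGR U=WWOG R=WBWR D=RBYY L=GYOY
After move 3 (U'): U=WGWO F=GYGR R=GRWR B=WBBB L=OOOY
Query: F face = GYGR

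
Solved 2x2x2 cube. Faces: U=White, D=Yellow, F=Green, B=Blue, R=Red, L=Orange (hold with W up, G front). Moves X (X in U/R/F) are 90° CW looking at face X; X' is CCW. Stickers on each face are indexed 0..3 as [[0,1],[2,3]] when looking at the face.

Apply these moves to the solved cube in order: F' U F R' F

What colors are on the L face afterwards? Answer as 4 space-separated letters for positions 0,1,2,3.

After move 1 (F'): F=GGGG U=WWRR R=YRYR D=OOYY L=OWOW
After move 2 (U): U=RWRW F=YRGG R=BBYR B=OWBB L=GGOW
After move 3 (F): F=GYGR U=RWWG R=RBWR D=YBYY L=GOOO
After move 4 (R'): R=BRRW U=RBWO F=GWGG D=YYYR B=YWBB
After move 5 (F): F=GGGW U=RBOO R=WROW D=RBYR L=GYOY
Query: L face = GYOY

Answer: G Y O Y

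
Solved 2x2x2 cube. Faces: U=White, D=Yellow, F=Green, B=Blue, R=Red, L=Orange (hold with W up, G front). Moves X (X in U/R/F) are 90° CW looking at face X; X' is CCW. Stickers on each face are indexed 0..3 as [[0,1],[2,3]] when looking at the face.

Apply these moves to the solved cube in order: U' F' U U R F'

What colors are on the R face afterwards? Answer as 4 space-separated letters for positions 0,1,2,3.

After move 1 (U'): U=WWWW F=OOGG R=GGRR B=RRBB L=BBOO
After move 2 (F'): F=OGOG U=WWGR R=YGYR D=BOYY L=BWOW
After move 3 (U): U=GWRW F=YGOG R=RRYR B=BWBB L=OGOW
After move 4 (U): U=RGWW F=RROG R=BWYR B=OGBB L=YGOW
After move 5 (R): R=YBRW U=RRWG F=ROOY D=BBYO B=WGGB
After move 6 (F'): F=OYRO U=RRYR R=BBBW D=GWYO L=YGOW
Query: R face = BBBW

Answer: B B B W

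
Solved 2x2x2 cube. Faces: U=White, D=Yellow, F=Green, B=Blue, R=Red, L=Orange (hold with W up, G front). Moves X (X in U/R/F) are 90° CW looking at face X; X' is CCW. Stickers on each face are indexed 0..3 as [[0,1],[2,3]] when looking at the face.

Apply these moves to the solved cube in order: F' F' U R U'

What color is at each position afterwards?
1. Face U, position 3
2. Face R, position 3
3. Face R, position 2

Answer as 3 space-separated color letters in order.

After move 1 (F'): F=GGGG U=WWRR R=YRYR D=OOYY L=OWOW
After move 2 (F'): F=GGGG U=WWYY R=OROR D=WWYY L=OROR
After move 3 (U): U=YWYW F=ORGG R=BBOR B=ORBB L=GGOR
After move 4 (R): R=OBRB U=YRYG F=OWGY D=WBYO B=WRWB
After move 5 (U'): U=RGYY F=GGGY R=OWRB B=OBWB L=WROR
Query 1: U[3] = Y
Query 2: R[3] = B
Query 3: R[2] = R

Answer: Y B R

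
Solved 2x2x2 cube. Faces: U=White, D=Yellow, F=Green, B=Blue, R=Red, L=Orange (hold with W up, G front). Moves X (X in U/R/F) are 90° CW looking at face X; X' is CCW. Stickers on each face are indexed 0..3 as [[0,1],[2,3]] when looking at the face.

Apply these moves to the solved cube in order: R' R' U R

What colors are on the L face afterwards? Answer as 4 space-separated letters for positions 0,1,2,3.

After move 1 (R'): R=RRRR U=WBWB F=GWGW D=YGYG B=YBYB
After move 2 (R'): R=RRRR U=WYWY F=GBGB D=YWYW B=GBGB
After move 3 (U): U=WWYY F=RRGB R=GBRR B=OOGB L=GBOO
After move 4 (R): R=RGRB U=WRYB F=RWGW D=YGYO B=YOWB
Query: L face = GBOO

Answer: G B O O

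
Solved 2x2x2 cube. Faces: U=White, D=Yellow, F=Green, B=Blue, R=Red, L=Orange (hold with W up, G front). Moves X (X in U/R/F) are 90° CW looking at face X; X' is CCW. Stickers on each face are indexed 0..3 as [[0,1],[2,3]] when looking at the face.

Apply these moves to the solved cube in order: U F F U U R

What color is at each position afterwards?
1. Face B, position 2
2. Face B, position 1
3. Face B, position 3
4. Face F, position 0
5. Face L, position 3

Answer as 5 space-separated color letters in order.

After move 1 (U): U=WWWW F=RRGG R=BBRR B=OOBB L=GGOO
After move 2 (F): F=GRGR U=WWOG R=WBWR D=RBYY L=GYOY
After move 3 (F): F=GGRR U=WWYY R=OBGR D=WWYY L=GROB
After move 4 (U): U=YWYW F=OBRR R=OOGR B=GRBB L=GGOB
After move 5 (U): U=YYWW F=OORR R=GRGR B=GGBB L=OBOB
After move 6 (R): R=GGRR U=YOWR F=OWRY D=WBYG B=WGYB
Query 1: B[2] = Y
Query 2: B[1] = G
Query 3: B[3] = B
Query 4: F[0] = O
Query 5: L[3] = B

Answer: Y G B O B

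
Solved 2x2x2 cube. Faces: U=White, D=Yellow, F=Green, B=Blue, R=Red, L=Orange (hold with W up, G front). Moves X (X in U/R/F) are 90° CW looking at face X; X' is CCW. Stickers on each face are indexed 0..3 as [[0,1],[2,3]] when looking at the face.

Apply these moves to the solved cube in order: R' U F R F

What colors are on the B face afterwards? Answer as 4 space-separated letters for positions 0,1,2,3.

Answer: W O W B

Derivation:
After move 1 (R'): R=RRRR U=WBWB F=GWGW D=YGYG B=YBYB
After move 2 (U): U=WWBB F=RRGW R=YBRR B=OOYB L=GWOO
After move 3 (F): F=GRWR U=WWOW R=BBBR D=RYYG L=GYOG
After move 4 (R): R=BBRB U=WROR F=GYWG D=RYYO B=WOWB
After move 5 (F): F=WGGY U=WRGY R=OBRB D=RBYO L=GROY
Query: B face = WOWB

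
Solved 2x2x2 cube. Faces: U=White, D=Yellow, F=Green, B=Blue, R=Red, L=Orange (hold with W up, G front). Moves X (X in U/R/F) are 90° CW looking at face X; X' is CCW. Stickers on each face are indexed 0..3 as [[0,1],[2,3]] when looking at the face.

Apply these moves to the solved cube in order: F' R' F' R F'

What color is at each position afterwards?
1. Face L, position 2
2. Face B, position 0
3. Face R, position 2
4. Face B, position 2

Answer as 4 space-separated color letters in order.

Answer: O Y W B

Derivation:
After move 1 (F'): F=GGGG U=WWRR R=YRYR D=OOYY L=OWOW
After move 2 (R'): R=RRYY U=WBRB F=GWGR D=OGYG B=YBOB
After move 3 (F'): F=WRGG U=WBRY R=GROY D=WWYG L=OBOR
After move 4 (R): R=OGYR U=WRRG F=WWGG D=WOYY B=YBBB
After move 5 (F'): F=WGWG U=WROY R=OGWR D=BRYY L=OGOR
Query 1: L[2] = O
Query 2: B[0] = Y
Query 3: R[2] = W
Query 4: B[2] = B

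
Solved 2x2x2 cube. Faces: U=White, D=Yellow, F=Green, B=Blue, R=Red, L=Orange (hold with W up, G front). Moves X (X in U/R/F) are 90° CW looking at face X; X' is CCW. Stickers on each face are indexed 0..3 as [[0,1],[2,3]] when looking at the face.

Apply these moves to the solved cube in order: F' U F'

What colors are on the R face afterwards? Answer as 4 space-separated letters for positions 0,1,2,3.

Answer: O B O R

Derivation:
After move 1 (F'): F=GGGG U=WWRR R=YRYR D=OOYY L=OWOW
After move 2 (U): U=RWRW F=YRGG R=BBYR B=OWBB L=GGOW
After move 3 (F'): F=RGYG U=RWBY R=OBOR D=GWYY L=GWOR
Query: R face = OBOR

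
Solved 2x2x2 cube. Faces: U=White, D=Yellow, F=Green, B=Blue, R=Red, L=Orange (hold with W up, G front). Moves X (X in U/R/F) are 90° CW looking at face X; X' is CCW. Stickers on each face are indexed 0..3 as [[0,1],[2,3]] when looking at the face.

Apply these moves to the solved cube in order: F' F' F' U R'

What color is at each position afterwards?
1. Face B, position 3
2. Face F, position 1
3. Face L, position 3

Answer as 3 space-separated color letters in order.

Answer: B W Y

Derivation:
After move 1 (F'): F=GGGG U=WWRR R=YRYR D=OOYY L=OWOW
After move 2 (F'): F=GGGG U=WWYY R=OROR D=WWYY L=OROR
After move 3 (F'): F=GGGG U=WWOO R=WRWR D=RRYY L=OYOY
After move 4 (U): U=OWOW F=WRGG R=BBWR B=OYBB L=GGOY
After move 5 (R'): R=BRBW U=OBOO F=WWGW D=RRYG B=YYRB
Query 1: B[3] = B
Query 2: F[1] = W
Query 3: L[3] = Y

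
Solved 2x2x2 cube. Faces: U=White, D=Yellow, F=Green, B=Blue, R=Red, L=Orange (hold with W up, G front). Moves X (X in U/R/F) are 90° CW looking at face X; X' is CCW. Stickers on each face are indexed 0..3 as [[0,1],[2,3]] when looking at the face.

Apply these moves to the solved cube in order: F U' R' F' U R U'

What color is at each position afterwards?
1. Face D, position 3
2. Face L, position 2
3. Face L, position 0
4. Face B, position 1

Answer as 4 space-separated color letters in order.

After move 1 (F): F=GGGG U=WWOO R=WRWR D=RRYY L=OYOY
After move 2 (U'): U=WOWO F=OYGG R=GGWR B=WRBB L=BBOY
After move 3 (R'): R=GRGW U=WBWW F=OOGO D=RYYG B=YRRB
After move 4 (F'): F=OOOG U=WBGG R=YRRW D=BYYG L=BWOW
After move 5 (U): U=GWGB F=YROG R=YRRW B=BWRB L=OOOW
After move 6 (R): R=RYWR U=GRGG F=YYOG D=BRYB B=BWWB
After move 7 (U'): U=RGGG F=OOOG R=YYWR B=RYWB L=BWOW
Query 1: D[3] = B
Query 2: L[2] = O
Query 3: L[0] = B
Query 4: B[1] = Y

Answer: B O B Y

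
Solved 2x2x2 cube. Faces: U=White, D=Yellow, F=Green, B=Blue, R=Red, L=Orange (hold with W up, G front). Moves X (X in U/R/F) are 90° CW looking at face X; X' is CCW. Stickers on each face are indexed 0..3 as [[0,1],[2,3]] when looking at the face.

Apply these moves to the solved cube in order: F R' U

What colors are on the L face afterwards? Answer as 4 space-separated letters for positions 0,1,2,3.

Answer: G W O Y

Derivation:
After move 1 (F): F=GGGG U=WWOO R=WRWR D=RRYY L=OYOY
After move 2 (R'): R=RRWW U=WBOB F=GWGO D=RGYG B=YBRB
After move 3 (U): U=OWBB F=RRGO R=YBWW B=OYRB L=GWOY
Query: L face = GWOY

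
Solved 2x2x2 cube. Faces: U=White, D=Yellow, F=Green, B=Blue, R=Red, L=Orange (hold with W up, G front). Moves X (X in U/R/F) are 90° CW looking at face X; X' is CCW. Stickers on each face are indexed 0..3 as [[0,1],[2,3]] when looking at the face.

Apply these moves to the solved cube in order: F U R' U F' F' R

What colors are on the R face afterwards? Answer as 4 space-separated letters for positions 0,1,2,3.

Answer: W Y W Y

Derivation:
After move 1 (F): F=GGGG U=WWOO R=WRWR D=RRYY L=OYOY
After move 2 (U): U=OWOW F=WRGG R=BBWR B=OYBB L=GGOY
After move 3 (R'): R=BRBW U=OBOO F=WWGW D=RRYG B=YYRB
After move 4 (U): U=OOOB F=BRGW R=YYBW B=GGRB L=WWOY
After move 5 (F'): F=RWBG U=OOYB R=RYRW D=WYYG L=WBOO
After move 6 (F'): F=WGRB U=OORR R=YYWW D=BOYG L=WBOY
After move 7 (R): R=WYWY U=OGRB F=WORG D=BRYG B=RGOB
Query: R face = WYWY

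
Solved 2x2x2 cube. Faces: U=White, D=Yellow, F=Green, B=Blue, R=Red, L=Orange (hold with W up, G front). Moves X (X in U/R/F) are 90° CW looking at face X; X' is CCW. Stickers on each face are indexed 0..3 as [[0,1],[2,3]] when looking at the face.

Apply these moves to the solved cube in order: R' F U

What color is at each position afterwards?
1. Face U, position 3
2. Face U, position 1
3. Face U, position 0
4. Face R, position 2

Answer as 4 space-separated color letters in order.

Answer: B W O B

Derivation:
After move 1 (R'): R=RRRR U=WBWB F=GWGW D=YGYG B=YBYB
After move 2 (F): F=GGWW U=WBOO R=WRBR D=RRYG L=OYOG
After move 3 (U): U=OWOB F=WRWW R=YBBR B=OYYB L=GGOG
Query 1: U[3] = B
Query 2: U[1] = W
Query 3: U[0] = O
Query 4: R[2] = B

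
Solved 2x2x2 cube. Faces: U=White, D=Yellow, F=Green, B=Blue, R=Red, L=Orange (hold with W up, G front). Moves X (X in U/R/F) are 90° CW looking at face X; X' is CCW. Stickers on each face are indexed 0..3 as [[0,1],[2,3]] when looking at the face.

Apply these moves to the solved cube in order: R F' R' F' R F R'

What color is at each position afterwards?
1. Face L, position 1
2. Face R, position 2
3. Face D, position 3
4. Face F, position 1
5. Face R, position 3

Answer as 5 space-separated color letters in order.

After move 1 (R): R=RRRR U=WGWG F=GYGY D=YBYB B=WBWB
After move 2 (F'): F=YYGG U=WGRR R=BRYR D=OOYB L=OGOW
After move 3 (R'): R=RRBY U=WWRW F=YGGR D=OYYG B=BBOB
After move 4 (F'): F=GRYG U=WWRB R=YROY D=GWYG L=OWOR
After move 5 (R): R=OYYR U=WRRG F=GWYG D=GOYB B=BBWB
After move 6 (F): F=YGGW U=WRRW R=RYGR D=YOYB L=OGOO
After move 7 (R'): R=YRRG U=WWRB F=YRGW D=YGYW B=BBOB
Query 1: L[1] = G
Query 2: R[2] = R
Query 3: D[3] = W
Query 4: F[1] = R
Query 5: R[3] = G

Answer: G R W R G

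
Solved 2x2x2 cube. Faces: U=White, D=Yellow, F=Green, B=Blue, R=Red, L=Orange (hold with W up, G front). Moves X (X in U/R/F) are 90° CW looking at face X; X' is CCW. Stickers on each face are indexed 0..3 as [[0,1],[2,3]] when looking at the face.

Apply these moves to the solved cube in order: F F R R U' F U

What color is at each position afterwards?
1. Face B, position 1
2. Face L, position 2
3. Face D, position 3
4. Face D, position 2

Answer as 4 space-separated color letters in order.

Answer: W O Y Y

Derivation:
After move 1 (F): F=GGGG U=WWOO R=WRWR D=RRYY L=OYOY
After move 2 (F): F=GGGG U=WWYY R=OROR D=WWYY L=OROR
After move 3 (R): R=OORR U=WGYG F=GWGY D=WBYB B=YBWB
After move 4 (R): R=RORO U=WWYY F=GBGB D=WWYY B=GBGB
After move 5 (U'): U=WYWY F=ORGB R=GBRO B=ROGB L=GBOR
After move 6 (F): F=GOBR U=WYRB R=WBYO D=RGYY L=GWOW
After move 7 (U): U=RWBY F=WBBR R=ROYO B=GWGB L=GOOW
Query 1: B[1] = W
Query 2: L[2] = O
Query 3: D[3] = Y
Query 4: D[2] = Y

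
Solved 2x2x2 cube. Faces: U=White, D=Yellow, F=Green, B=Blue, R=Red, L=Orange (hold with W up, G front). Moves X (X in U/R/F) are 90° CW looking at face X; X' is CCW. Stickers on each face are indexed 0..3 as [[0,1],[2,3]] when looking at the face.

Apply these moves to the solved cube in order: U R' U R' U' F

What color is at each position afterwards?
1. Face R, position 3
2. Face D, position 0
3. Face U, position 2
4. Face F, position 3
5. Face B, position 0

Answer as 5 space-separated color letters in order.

After move 1 (U): U=WWWW F=RRGG R=BBRR B=OOBB L=GGOO
After move 2 (R'): R=BRBR U=WBWO F=RWGW D=YRYG B=YOYB
After move 3 (U): U=WWOB F=BRGW R=YOBR B=GGYB L=RWOO
After move 4 (R'): R=ORYB U=WYOG F=BWGB D=YRYW B=GGRB
After move 5 (U'): U=YGWO F=RWGB R=BWYB B=ORRB L=GGOO
After move 6 (F): F=GRBW U=YGOG R=WWOB D=YBYW L=GYOR
Query 1: R[3] = B
Query 2: D[0] = Y
Query 3: U[2] = O
Query 4: F[3] = W
Query 5: B[0] = O

Answer: B Y O W O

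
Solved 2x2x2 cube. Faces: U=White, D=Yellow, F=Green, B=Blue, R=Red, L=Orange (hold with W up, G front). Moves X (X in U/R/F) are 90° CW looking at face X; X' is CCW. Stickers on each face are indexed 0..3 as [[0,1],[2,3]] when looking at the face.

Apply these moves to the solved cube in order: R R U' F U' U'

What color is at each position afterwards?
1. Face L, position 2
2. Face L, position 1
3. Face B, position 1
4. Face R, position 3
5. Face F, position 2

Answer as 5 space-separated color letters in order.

After move 1 (R): R=RRRR U=WGWG F=GYGY D=YBYB B=WBWB
After move 2 (R): R=RRRR U=WYWY F=GBGB D=YWYW B=GBGB
After move 3 (U'): U=YYWW F=OOGB R=GBRR B=RRGB L=GBOO
After move 4 (F): F=GOBO U=YYOB R=WBWR D=RGYW L=GYOW
After move 5 (U'): U=YBYO F=GYBO R=GOWR B=WBGB L=RROW
After move 6 (U'): U=BOYY F=RRBO R=GYWR B=GOGB L=WBOW
Query 1: L[2] = O
Query 2: L[1] = B
Query 3: B[1] = O
Query 4: R[3] = R
Query 5: F[2] = B

Answer: O B O R B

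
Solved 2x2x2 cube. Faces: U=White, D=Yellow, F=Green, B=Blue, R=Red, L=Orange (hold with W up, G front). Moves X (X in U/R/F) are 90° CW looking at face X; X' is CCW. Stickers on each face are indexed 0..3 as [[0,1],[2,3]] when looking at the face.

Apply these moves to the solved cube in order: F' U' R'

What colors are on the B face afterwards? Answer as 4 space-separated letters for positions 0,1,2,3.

Answer: Y R O B

Derivation:
After move 1 (F'): F=GGGG U=WWRR R=YRYR D=OOYY L=OWOW
After move 2 (U'): U=WRWR F=OWGG R=GGYR B=YRBB L=BBOW
After move 3 (R'): R=GRGY U=WBWY F=ORGR D=OWYG B=YROB
Query: B face = YROB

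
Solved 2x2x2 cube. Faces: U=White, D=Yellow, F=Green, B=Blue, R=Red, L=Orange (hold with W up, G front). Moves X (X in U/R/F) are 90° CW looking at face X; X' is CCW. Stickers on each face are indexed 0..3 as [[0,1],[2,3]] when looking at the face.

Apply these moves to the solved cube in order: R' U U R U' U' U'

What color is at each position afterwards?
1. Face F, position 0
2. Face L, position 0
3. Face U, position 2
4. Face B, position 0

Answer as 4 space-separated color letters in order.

Answer: R Y W R

Derivation:
After move 1 (R'): R=RRRR U=WBWB F=GWGW D=YGYG B=YBYB
After move 2 (U): U=WWBB F=RRGW R=YBRR B=OOYB L=GWOO
After move 3 (U): U=BWBW F=YBGW R=OORR B=GWYB L=RROO
After move 4 (R): R=RORO U=BBBW F=YGGG D=YYYG B=WWWB
After move 5 (U'): U=BWBB F=RRGG R=YGRO B=ROWB L=WWOO
After move 6 (U'): U=WBBB F=WWGG R=RRRO B=YGWB L=ROOO
After move 7 (U'): U=BBWB F=ROGG R=WWRO B=RRWB L=YGOO
Query 1: F[0] = R
Query 2: L[0] = Y
Query 3: U[2] = W
Query 4: B[0] = R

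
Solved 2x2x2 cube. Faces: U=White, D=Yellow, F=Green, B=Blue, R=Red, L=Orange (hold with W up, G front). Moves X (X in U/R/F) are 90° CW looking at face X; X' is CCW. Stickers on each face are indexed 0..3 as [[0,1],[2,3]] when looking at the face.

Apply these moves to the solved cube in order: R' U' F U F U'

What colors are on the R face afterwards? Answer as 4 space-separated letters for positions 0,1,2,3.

Answer: W W B R

Derivation:
After move 1 (R'): R=RRRR U=WBWB F=GWGW D=YGYG B=YBYB
After move 2 (U'): U=BBWW F=OOGW R=GWRR B=RRYB L=YBOO
After move 3 (F): F=GOWO U=BBOB R=WWWR D=RGYG L=YYOG
After move 4 (U): U=OBBB F=WWWO R=RRWR B=YYYB L=GOOG
After move 5 (F): F=WWOW U=OBGO R=BRBR D=WRYG L=GROG
After move 6 (U'): U=BOOG F=GROW R=WWBR B=BRYB L=YYOG
Query: R face = WWBR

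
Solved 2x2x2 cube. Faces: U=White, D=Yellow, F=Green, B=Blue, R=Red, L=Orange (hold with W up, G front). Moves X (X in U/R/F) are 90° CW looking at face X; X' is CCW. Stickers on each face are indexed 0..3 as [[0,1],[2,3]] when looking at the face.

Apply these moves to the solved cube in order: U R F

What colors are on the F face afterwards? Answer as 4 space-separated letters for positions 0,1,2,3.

After move 1 (U): U=WWWW F=RRGG R=BBRR B=OOBB L=GGOO
After move 2 (R): R=RBRB U=WRWG F=RYGY D=YBYO B=WOWB
After move 3 (F): F=GRYY U=WROG R=WBGB D=RRYO L=GYOB
Query: F face = GRYY

Answer: G R Y Y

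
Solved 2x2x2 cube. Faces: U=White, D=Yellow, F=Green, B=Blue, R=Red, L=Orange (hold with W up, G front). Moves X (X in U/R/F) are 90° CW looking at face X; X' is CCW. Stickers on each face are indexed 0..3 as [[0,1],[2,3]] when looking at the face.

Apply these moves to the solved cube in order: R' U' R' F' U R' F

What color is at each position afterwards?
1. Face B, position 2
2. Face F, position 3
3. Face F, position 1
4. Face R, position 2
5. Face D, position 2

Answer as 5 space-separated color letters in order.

Answer: O B O Y Y

Derivation:
After move 1 (R'): R=RRRR U=WBWB F=GWGW D=YGYG B=YBYB
After move 2 (U'): U=BBWW F=OOGW R=GWRR B=RRYB L=YBOO
After move 3 (R'): R=WRGR U=BYWR F=OBGW D=YOYW B=GRGB
After move 4 (F'): F=BWOG U=BYWG R=ORYR D=BOYW L=YROW
After move 5 (U): U=WBGY F=OROG R=GRYR B=YRGB L=BWOW
After move 6 (R'): R=RRGY U=WGGY F=OBOY D=BRYG B=WROB
After move 7 (F): F=OOYB U=WGWW R=GRYY D=GRYG L=BBOR
Query 1: B[2] = O
Query 2: F[3] = B
Query 3: F[1] = O
Query 4: R[2] = Y
Query 5: D[2] = Y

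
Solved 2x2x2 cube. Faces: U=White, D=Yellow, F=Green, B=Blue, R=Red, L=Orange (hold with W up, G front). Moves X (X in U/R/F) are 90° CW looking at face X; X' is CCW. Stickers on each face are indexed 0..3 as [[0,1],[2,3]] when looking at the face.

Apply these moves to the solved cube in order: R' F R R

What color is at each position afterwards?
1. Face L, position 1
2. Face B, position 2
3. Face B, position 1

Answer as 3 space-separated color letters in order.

After move 1 (R'): R=RRRR U=WBWB F=GWGW D=YGYG B=YBYB
After move 2 (F): F=GGWW U=WBOO R=WRBR D=RRYG L=OYOG
After move 3 (R): R=BWRR U=WGOW F=GRWG D=RYYY B=OBBB
After move 4 (R): R=RBRW U=WROG F=GYWY D=RBYO B=WBGB
Query 1: L[1] = Y
Query 2: B[2] = G
Query 3: B[1] = B

Answer: Y G B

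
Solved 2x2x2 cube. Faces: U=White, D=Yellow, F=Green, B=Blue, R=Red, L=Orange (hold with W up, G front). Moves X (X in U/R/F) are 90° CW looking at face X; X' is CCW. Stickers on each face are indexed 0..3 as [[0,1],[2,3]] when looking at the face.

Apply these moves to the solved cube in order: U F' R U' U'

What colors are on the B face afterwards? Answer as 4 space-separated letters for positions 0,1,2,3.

After move 1 (U): U=WWWW F=RRGG R=BBRR B=OOBB L=GGOO
After move 2 (F'): F=RGRG U=WWBR R=YBYR D=GOYY L=GWOW
After move 3 (R): R=YYRB U=WGBG F=RORY D=GBYO B=ROWB
After move 4 (U'): U=GGWB F=GWRY R=RORB B=YYWB L=ROOW
After move 5 (U'): U=GBGW F=RORY R=GWRB B=ROWB L=YYOW
Query: B face = ROWB

Answer: R O W B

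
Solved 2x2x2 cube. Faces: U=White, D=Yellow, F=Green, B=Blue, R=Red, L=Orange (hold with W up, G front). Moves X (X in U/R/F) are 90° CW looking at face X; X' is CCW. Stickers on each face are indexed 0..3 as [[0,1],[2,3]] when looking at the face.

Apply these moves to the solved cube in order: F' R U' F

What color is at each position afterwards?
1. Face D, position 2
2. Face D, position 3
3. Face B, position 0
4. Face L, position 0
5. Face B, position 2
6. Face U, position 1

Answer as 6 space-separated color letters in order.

After move 1 (F'): F=GGGG U=WWRR R=YRYR D=OOYY L=OWOW
After move 2 (R): R=YYRR U=WGRG F=GOGY D=OBYB B=RBWB
After move 3 (U'): U=GGWR F=OWGY R=GORR B=YYWB L=RBOW
After move 4 (F): F=GOYW U=GGWB R=WORR D=RGYB L=ROOB
Query 1: D[2] = Y
Query 2: D[3] = B
Query 3: B[0] = Y
Query 4: L[0] = R
Query 5: B[2] = W
Query 6: U[1] = G

Answer: Y B Y R W G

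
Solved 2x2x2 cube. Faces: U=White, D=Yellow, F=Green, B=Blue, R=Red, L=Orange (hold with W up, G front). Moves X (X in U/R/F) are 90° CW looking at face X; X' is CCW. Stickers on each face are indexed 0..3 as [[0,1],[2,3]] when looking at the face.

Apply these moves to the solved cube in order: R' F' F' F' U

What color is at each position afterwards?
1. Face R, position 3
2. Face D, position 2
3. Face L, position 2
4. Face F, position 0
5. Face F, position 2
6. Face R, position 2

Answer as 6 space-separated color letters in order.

After move 1 (R'): R=RRRR U=WBWB F=GWGW D=YGYG B=YBYB
After move 2 (F'): F=WWGG U=WBRR R=GRYR D=OOYG L=OBOW
After move 3 (F'): F=WGWG U=WBGY R=OROR D=BWYG L=OROR
After move 4 (F'): F=GGWW U=WBOO R=WRBR D=RRYG L=OYOG
After move 5 (U): U=OWOB F=WRWW R=YBBR B=OYYB L=GGOG
Query 1: R[3] = R
Query 2: D[2] = Y
Query 3: L[2] = O
Query 4: F[0] = W
Query 5: F[2] = W
Query 6: R[2] = B

Answer: R Y O W W B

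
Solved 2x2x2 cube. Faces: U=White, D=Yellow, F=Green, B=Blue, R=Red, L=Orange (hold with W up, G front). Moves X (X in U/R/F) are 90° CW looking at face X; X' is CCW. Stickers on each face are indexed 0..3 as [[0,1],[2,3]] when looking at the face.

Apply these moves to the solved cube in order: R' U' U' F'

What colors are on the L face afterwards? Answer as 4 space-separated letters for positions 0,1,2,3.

After move 1 (R'): R=RRRR U=WBWB F=GWGW D=YGYG B=YBYB
After move 2 (U'): U=BBWW F=OOGW R=GWRR B=RRYB L=YBOO
After move 3 (U'): U=BWBW F=YBGW R=OORR B=GWYB L=RROO
After move 4 (F'): F=BWYG U=BWOR R=GOYR D=ROYG L=RWOB
Query: L face = RWOB

Answer: R W O B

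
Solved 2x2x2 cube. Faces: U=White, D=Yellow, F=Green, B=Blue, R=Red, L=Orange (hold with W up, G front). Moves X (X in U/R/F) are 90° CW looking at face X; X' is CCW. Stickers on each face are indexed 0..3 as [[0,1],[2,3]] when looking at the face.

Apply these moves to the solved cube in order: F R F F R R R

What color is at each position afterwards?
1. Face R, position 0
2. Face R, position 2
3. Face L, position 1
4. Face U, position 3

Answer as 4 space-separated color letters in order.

Answer: W Y R O

Derivation:
After move 1 (F): F=GGGG U=WWOO R=WRWR D=RRYY L=OYOY
After move 2 (R): R=WWRR U=WGOG F=GRGY D=RBYB B=OBWB
After move 3 (F): F=GGYR U=WGYY R=OWGR D=RWYB L=OROB
After move 4 (F): F=YGRG U=WGBR R=YWYR D=GOYB L=OROW
After move 5 (R): R=YYRW U=WGBG F=YORB D=GWYO B=RBGB
After move 6 (R): R=RYWY U=WOBB F=YWRO D=GGYR B=GBGB
After move 7 (R): R=WRYY U=WWBO F=YGRR D=GGYG B=BBOB
Query 1: R[0] = W
Query 2: R[2] = Y
Query 3: L[1] = R
Query 4: U[3] = O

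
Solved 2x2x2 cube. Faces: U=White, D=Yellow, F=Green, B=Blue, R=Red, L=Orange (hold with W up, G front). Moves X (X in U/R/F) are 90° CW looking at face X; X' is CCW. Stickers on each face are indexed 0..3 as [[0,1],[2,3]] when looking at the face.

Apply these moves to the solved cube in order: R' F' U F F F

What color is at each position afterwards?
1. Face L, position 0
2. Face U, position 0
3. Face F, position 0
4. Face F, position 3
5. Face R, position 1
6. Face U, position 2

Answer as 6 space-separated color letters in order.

After move 1 (R'): R=RRRR U=WBWB F=GWGW D=YGYG B=YBYB
After move 2 (F'): F=WWGG U=WBRR R=GRYR D=OOYG L=OBOW
After move 3 (U): U=RWRB F=GRGG R=YBYR B=OBYB L=WWOW
After move 4 (F): F=GGGR U=RWWW R=RBBR D=YYYG L=WOOO
After move 5 (F): F=GGRG U=RWOO R=WBWR D=BRYG L=WYOY
After move 6 (F): F=RGGG U=RWYY R=OBOR D=WWYG L=WBOR
Query 1: L[0] = W
Query 2: U[0] = R
Query 3: F[0] = R
Query 4: F[3] = G
Query 5: R[1] = B
Query 6: U[2] = Y

Answer: W R R G B Y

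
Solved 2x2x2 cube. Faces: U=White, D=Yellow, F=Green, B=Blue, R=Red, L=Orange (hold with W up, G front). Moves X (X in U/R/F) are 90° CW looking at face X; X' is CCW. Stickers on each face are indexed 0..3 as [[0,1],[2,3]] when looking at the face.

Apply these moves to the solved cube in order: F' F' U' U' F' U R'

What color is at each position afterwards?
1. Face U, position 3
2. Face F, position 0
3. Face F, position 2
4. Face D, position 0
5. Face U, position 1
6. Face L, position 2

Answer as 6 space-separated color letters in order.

Answer: O W B R B O

Derivation:
After move 1 (F'): F=GGGG U=WWRR R=YRYR D=OOYY L=OWOW
After move 2 (F'): F=GGGG U=WWYY R=OROR D=WWYY L=OROR
After move 3 (U'): U=WYWY F=ORGG R=GGOR B=ORBB L=BBOR
After move 4 (U'): U=YYWW F=BBGG R=OROR B=GGBB L=OROR
After move 5 (F'): F=BGBG U=YYOO R=WRWR D=RRYY L=OWOW
After move 6 (U): U=OYOY F=WRBG R=GGWR B=OWBB L=BGOW
After move 7 (R'): R=GRGW U=OBOO F=WYBY D=RRYG B=YWRB
Query 1: U[3] = O
Query 2: F[0] = W
Query 3: F[2] = B
Query 4: D[0] = R
Query 5: U[1] = B
Query 6: L[2] = O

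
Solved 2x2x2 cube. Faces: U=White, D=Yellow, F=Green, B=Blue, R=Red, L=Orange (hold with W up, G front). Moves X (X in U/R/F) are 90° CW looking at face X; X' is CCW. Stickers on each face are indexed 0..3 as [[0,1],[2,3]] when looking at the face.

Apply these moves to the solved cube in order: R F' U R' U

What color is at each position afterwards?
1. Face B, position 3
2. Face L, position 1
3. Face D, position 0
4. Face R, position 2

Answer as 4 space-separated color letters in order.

Answer: B W O W

Derivation:
After move 1 (R): R=RRRR U=WGWG F=GYGY D=YBYB B=WBWB
After move 2 (F'): F=YYGG U=WGRR R=BRYR D=OOYB L=OGOW
After move 3 (U): U=RWRG F=BRGG R=WBYR B=OGWB L=YYOW
After move 4 (R'): R=BRWY U=RWRO F=BWGG D=ORYG B=BGOB
After move 5 (U): U=RROW F=BRGG R=BGWY B=YYOB L=BWOW
Query 1: B[3] = B
Query 2: L[1] = W
Query 3: D[0] = O
Query 4: R[2] = W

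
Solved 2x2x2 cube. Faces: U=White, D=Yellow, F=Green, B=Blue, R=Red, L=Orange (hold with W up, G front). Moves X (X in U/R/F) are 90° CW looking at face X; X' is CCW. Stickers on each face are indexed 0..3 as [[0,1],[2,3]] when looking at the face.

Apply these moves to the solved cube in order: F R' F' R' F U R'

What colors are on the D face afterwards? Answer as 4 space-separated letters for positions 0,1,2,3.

After move 1 (F): F=GGGG U=WWOO R=WRWR D=RRYY L=OYOY
After move 2 (R'): R=RRWW U=WBOB F=GWGO D=RGYG B=YBRB
After move 3 (F'): F=WOGG U=WBRW R=GRRW D=YYYG L=OBOO
After move 4 (R'): R=RWGR U=WRRY F=WBGW D=YOYG B=GBYB
After move 5 (F): F=GWWB U=WROB R=RWYR D=GRYG L=OYOO
After move 6 (U): U=OWBR F=RWWB R=GBYR B=OYYB L=GWOO
After move 7 (R'): R=BRGY U=OYBO F=RWWR D=GWYB B=GYRB
Query: D face = GWYB

Answer: G W Y B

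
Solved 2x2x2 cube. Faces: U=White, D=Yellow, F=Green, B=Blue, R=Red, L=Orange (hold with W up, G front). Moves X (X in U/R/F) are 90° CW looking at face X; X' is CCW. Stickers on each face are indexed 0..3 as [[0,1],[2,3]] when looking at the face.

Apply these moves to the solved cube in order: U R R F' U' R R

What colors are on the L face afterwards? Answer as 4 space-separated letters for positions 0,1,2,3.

After move 1 (U): U=WWWW F=RRGG R=BBRR B=OOBB L=GGOO
After move 2 (R): R=RBRB U=WRWG F=RYGY D=YBYO B=WOWB
After move 3 (R): R=RRBB U=WYWY F=RBGO D=YWYW B=GORB
After move 4 (F'): F=BORG U=WYRB R=WRYB D=GOYW L=GYOW
After move 5 (U'): U=YBWR F=GYRG R=BOYB B=WRRB L=GOOW
After move 6 (R): R=YBBO U=YYWG F=GORW D=GRYW B=RRBB
After move 7 (R): R=BYOB U=YOWW F=GRRW D=GBYR B=GRYB
Query: L face = GOOW

Answer: G O O W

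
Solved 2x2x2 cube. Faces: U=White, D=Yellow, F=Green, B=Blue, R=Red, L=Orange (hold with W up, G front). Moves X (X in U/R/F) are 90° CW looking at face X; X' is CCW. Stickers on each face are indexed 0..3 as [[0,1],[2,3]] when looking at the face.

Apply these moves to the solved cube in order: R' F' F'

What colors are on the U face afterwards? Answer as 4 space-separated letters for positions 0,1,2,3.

After move 1 (R'): R=RRRR U=WBWB F=GWGW D=YGYG B=YBYB
After move 2 (F'): F=WWGG U=WBRR R=GRYR D=OOYG L=OBOW
After move 3 (F'): F=WGWG U=WBGY R=OROR D=BWYG L=OROR
Query: U face = WBGY

Answer: W B G Y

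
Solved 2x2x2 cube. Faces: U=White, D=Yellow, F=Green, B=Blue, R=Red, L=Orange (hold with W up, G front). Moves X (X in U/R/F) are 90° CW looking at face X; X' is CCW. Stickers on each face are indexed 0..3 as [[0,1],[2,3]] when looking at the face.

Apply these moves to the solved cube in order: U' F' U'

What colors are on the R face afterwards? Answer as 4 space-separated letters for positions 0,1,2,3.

After move 1 (U'): U=WWWW F=OOGG R=GGRR B=RRBB L=BBOO
After move 2 (F'): F=OGOG U=WWGR R=YGYR D=BOYY L=BWOW
After move 3 (U'): U=WRWG F=BWOG R=OGYR B=YGBB L=RROW
Query: R face = OGYR

Answer: O G Y R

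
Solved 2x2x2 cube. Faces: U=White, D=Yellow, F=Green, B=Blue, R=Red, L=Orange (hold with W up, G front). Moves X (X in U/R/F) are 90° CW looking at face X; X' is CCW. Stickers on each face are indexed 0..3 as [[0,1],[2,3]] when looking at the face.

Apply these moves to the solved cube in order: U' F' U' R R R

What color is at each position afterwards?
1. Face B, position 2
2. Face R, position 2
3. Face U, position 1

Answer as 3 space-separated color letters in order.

Answer: O O B

Derivation:
After move 1 (U'): U=WWWW F=OOGG R=GGRR B=RRBB L=BBOO
After move 2 (F'): F=OGOG U=WWGR R=YGYR D=BOYY L=BWOW
After move 3 (U'): U=WRWG F=BWOG R=OGYR B=YGBB L=RROW
After move 4 (R): R=YORG U=WWWG F=BOOY D=BBYY B=GGRB
After move 5 (R): R=RYGO U=WOWY F=BBOY D=BRYG B=GGWB
After move 6 (R): R=GROY U=WBWY F=BROG D=BWYG B=YGOB
Query 1: B[2] = O
Query 2: R[2] = O
Query 3: U[1] = B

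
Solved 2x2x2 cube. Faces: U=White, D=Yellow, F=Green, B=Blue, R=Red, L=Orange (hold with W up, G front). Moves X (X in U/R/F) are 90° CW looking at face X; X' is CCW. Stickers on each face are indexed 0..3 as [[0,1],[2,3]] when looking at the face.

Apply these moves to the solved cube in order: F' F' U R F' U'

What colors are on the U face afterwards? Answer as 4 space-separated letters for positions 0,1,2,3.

After move 1 (F'): F=GGGG U=WWRR R=YRYR D=OOYY L=OWOW
After move 2 (F'): F=GGGG U=WWYY R=OROR D=WWYY L=OROR
After move 3 (U): U=YWYW F=ORGG R=BBOR B=ORBB L=GGOR
After move 4 (R): R=OBRB U=YRYG F=OWGY D=WBYO B=WRWB
After move 5 (F'): F=WYOG U=YROR R=BBWB D=GRYO L=GGOY
After move 6 (U'): U=RRYO F=GGOG R=WYWB B=BBWB L=WROY
Query: U face = RRYO

Answer: R R Y O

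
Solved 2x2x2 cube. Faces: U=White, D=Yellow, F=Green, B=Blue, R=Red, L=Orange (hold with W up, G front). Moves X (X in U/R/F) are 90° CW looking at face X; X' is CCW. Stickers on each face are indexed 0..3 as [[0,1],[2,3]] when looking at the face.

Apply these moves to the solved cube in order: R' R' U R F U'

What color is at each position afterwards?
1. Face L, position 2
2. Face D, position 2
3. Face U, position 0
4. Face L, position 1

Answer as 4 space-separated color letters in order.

Answer: O Y R O

Derivation:
After move 1 (R'): R=RRRR U=WBWB F=GWGW D=YGYG B=YBYB
After move 2 (R'): R=RRRR U=WYWY F=GBGB D=YWYW B=GBGB
After move 3 (U): U=WWYY F=RRGB R=GBRR B=OOGB L=GBOO
After move 4 (R): R=RGRB U=WRYB F=RWGW D=YGYO B=YOWB
After move 5 (F): F=GRWW U=WROB R=YGBB D=RRYO L=GYOG
After move 6 (U'): U=RBWO F=GYWW R=GRBB B=YGWB L=YOOG
Query 1: L[2] = O
Query 2: D[2] = Y
Query 3: U[0] = R
Query 4: L[1] = O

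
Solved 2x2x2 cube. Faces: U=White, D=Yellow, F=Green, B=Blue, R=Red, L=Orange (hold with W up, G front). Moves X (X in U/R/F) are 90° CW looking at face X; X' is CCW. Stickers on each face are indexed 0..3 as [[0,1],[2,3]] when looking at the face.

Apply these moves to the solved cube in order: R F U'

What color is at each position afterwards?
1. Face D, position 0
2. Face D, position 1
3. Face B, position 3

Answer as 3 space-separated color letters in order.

Answer: R R B

Derivation:
After move 1 (R): R=RRRR U=WGWG F=GYGY D=YBYB B=WBWB
After move 2 (F): F=GGYY U=WGOO R=WRGR D=RRYB L=OYOB
After move 3 (U'): U=GOWO F=OYYY R=GGGR B=WRWB L=WBOB
Query 1: D[0] = R
Query 2: D[1] = R
Query 3: B[3] = B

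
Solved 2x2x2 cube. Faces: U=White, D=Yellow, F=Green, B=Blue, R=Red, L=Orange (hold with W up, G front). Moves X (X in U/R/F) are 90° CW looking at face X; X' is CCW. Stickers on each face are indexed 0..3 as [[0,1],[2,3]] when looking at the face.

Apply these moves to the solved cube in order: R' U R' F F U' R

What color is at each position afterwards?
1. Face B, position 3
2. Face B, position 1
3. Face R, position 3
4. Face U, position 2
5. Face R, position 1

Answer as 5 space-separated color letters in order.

Answer: B R G W B

Derivation:
After move 1 (R'): R=RRRR U=WBWB F=GWGW D=YGYG B=YBYB
After move 2 (U): U=WWBB F=RRGW R=YBRR B=OOYB L=GWOO
After move 3 (R'): R=BRYR U=WYBO F=RWGB D=YRYW B=GOGB
After move 4 (F): F=GRBW U=WYOW R=BROR D=YBYW L=GYOR
After move 5 (F): F=BGWR U=WYRY R=ORWR D=OBYW L=GYOB
After move 6 (U'): U=YYWR F=GYWR R=BGWR B=ORGB L=GOOB
After move 7 (R): R=WBRG U=YYWR F=GBWW D=OGYO B=RRYB
Query 1: B[3] = B
Query 2: B[1] = R
Query 3: R[3] = G
Query 4: U[2] = W
Query 5: R[1] = B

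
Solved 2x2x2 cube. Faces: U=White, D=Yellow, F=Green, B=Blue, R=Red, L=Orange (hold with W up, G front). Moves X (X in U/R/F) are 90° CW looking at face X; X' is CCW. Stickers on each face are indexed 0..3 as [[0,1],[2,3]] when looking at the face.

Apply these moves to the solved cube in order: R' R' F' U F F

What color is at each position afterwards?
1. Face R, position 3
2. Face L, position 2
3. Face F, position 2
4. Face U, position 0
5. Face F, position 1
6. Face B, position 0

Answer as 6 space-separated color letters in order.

After move 1 (R'): R=RRRR U=WBWB F=GWGW D=YGYG B=YBYB
After move 2 (R'): R=RRRR U=WYWY F=GBGB D=YWYW B=GBGB
After move 3 (F'): F=BBGG U=WYRR R=WRYR D=OOYW L=OYOW
After move 4 (U): U=RWRY F=WRGG R=GBYR B=OYGB L=BBOW
After move 5 (F): F=GWGR U=RWWB R=RBYR D=YGYW L=BOOO
After move 6 (F): F=GGRW U=RWOO R=WBBR D=YRYW L=BYOG
Query 1: R[3] = R
Query 2: L[2] = O
Query 3: F[2] = R
Query 4: U[0] = R
Query 5: F[1] = G
Query 6: B[0] = O

Answer: R O R R G O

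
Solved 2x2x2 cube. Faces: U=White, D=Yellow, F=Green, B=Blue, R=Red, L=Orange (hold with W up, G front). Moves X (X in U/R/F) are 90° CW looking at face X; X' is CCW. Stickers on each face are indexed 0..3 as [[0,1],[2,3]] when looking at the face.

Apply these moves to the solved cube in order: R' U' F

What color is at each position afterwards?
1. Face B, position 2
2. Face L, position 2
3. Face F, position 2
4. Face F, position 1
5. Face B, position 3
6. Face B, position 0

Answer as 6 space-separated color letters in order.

Answer: Y O W O B R

Derivation:
After move 1 (R'): R=RRRR U=WBWB F=GWGW D=YGYG B=YBYB
After move 2 (U'): U=BBWW F=OOGW R=GWRR B=RRYB L=YBOO
After move 3 (F): F=GOWO U=BBOB R=WWWR D=RGYG L=YYOG
Query 1: B[2] = Y
Query 2: L[2] = O
Query 3: F[2] = W
Query 4: F[1] = O
Query 5: B[3] = B
Query 6: B[0] = R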